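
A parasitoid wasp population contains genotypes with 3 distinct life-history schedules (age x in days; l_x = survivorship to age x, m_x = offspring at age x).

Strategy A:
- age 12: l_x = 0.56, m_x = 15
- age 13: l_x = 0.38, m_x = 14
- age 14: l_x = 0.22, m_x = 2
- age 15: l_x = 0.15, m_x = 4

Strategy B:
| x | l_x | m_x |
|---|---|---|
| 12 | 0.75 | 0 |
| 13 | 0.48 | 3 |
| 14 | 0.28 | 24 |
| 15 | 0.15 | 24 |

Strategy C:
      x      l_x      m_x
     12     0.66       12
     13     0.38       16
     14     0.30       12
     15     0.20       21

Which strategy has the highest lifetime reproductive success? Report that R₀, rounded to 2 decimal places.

21.80

Strategy A: R₀ = 0.56×15 + 0.38×14 + 0.22×2 + 0.15×4 = 14.7600
Strategy B: R₀ = 0.75×0 + 0.48×3 + 0.28×24 + 0.15×24 = 11.7600
Strategy C: R₀ = 0.66×12 + 0.38×16 + 0.30×12 + 0.20×21 = 21.8000
Highest R₀: strategy C with 21.8000.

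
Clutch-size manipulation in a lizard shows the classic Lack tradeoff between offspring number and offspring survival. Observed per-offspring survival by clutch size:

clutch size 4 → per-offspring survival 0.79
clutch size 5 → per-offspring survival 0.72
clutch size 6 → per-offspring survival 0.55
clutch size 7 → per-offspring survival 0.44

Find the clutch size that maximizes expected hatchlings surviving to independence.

Expected hatchlings surviving to independence = c × s(c):
  c=4: 4 × 0.79 = 3.160
  c=5: 5 × 0.72 = 3.600
  c=6: 6 × 0.55 = 3.300
  c=7: 7 × 0.44 = 3.080
Maximum at c = 5 (3.600 hatchlings surviving to independence).

5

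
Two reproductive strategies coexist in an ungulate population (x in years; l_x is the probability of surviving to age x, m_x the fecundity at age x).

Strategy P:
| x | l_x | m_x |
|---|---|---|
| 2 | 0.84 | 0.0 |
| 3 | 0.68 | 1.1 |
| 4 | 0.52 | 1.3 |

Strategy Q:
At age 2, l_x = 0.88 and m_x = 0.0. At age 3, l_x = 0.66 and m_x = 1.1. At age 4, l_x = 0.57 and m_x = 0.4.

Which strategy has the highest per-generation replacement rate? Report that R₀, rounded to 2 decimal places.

1.42

Strategy P: R₀ = 0.84×0.0 + 0.68×1.1 + 0.52×1.3 = 1.4240
Strategy Q: R₀ = 0.88×0.0 + 0.66×1.1 + 0.57×0.4 = 0.9540
Highest R₀: strategy P with 1.4240.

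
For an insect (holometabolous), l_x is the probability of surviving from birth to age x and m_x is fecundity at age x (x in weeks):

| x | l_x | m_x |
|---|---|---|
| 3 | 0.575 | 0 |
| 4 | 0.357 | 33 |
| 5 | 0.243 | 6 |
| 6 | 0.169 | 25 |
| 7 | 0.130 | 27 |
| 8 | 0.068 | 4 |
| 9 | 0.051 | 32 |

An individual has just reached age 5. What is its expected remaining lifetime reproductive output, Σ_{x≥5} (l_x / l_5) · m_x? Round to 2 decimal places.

45.67

l_5 = 0.243. Conditional survival from age 5 to x is l_x / l_5.
  x=5: (0.243/0.243) × 6 = 6.0000
  x=6: (0.169/0.243) × 25 = 17.3868
  x=7: (0.130/0.243) × 27 = 14.4444
  x=8: (0.068/0.243) × 4 = 1.1193
  x=9: (0.051/0.243) × 32 = 6.7160
Sum = 6.0000 + 17.3868 + 14.4444 + 1.1193 + 6.7160 = 45.6667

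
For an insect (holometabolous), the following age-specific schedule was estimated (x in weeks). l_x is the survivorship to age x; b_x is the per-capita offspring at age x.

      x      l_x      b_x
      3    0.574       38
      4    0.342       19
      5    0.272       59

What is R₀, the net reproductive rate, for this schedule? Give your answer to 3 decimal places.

44.358

R₀ = Σ l_x b_x:
  age 3: 0.574 × 38 = 21.8120
  age 4: 0.342 × 19 = 6.4980
  age 5: 0.272 × 59 = 16.0480
R₀ = 21.8120 + 6.4980 + 16.0480 = 44.3580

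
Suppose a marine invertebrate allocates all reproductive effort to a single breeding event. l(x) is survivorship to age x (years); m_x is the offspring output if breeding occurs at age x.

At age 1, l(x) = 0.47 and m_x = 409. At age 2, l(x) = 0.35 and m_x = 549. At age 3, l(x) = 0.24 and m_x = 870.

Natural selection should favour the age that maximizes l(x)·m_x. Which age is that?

3

Expected offspring if breeding at age x = l(x) × m_x:
  age 1: 0.47 × 409 = 192.230
  age 2: 0.35 × 549 = 192.150
  age 3: 0.24 × 870 = 208.800
Maximum at age 3 (208.800).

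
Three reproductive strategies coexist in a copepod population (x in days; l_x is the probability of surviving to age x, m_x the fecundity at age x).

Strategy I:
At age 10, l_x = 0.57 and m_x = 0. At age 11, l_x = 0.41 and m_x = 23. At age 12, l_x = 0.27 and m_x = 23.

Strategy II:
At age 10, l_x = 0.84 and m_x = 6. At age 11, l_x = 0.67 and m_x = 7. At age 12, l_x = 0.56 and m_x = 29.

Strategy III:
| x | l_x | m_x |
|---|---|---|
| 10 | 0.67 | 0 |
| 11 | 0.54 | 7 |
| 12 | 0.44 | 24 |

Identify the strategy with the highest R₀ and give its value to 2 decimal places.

Strategy I: R₀ = 0.57×0 + 0.41×23 + 0.27×23 = 15.6400
Strategy II: R₀ = 0.84×6 + 0.67×7 + 0.56×29 = 25.9700
Strategy III: R₀ = 0.67×0 + 0.54×7 + 0.44×24 = 14.3400
Highest R₀: strategy II with 25.9700.

25.97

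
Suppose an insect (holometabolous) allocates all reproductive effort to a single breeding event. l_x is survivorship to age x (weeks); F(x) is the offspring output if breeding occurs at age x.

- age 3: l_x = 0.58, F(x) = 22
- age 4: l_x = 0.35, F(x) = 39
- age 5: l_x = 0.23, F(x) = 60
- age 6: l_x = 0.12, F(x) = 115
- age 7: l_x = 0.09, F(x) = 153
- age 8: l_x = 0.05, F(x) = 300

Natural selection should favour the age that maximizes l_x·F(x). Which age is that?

8

Expected offspring if breeding at age x = l_x × F(x):
  age 3: 0.58 × 22 = 12.760
  age 4: 0.35 × 39 = 13.650
  age 5: 0.23 × 60 = 13.800
  age 6: 0.12 × 115 = 13.800
  age 7: 0.09 × 153 = 13.770
  age 8: 0.05 × 300 = 15.000
Maximum at age 8 (15.000).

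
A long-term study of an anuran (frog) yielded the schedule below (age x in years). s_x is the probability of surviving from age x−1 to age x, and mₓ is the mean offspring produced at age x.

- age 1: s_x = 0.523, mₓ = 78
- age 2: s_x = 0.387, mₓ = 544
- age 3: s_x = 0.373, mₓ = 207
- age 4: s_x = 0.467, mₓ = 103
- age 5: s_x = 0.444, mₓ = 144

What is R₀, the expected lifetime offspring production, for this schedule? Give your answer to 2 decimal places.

172.41

Survivorship from birth: l_x = s_1·s_2·…·s_x.
  l_1 = 0.52300
  l_2 = 0.20240
  l_3 = 0.07550
  l_4 = 0.03526
  l_5 = 0.01565
R₀ = Σ l_x mₓ:
  age 1: 0.52300 × 78 = 40.7940
  age 2: 0.20240 × 544 = 110.1056
  age 3: 0.07550 × 207 = 15.6285
  age 4: 0.03526 × 103 = 3.6318
  age 5: 0.01565 × 144 = 2.2536
R₀ = 40.7940 + 110.1056 + 15.6285 + 3.6318 + 2.2536 = 172.4135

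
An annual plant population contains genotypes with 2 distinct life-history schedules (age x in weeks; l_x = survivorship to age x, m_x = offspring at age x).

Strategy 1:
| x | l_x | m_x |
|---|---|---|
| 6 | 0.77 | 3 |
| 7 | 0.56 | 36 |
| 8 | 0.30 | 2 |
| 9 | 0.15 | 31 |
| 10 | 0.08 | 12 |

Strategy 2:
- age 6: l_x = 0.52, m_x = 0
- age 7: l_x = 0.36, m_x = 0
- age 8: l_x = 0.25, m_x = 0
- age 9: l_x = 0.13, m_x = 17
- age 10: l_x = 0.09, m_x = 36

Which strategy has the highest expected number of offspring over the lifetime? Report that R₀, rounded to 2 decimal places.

Strategy 1: R₀ = 0.77×3 + 0.56×36 + 0.30×2 + 0.15×31 + 0.08×12 = 28.6800
Strategy 2: R₀ = 0.52×0 + 0.36×0 + 0.25×0 + 0.13×17 + 0.09×36 = 5.4500
Highest R₀: strategy 1 with 28.6800.

28.68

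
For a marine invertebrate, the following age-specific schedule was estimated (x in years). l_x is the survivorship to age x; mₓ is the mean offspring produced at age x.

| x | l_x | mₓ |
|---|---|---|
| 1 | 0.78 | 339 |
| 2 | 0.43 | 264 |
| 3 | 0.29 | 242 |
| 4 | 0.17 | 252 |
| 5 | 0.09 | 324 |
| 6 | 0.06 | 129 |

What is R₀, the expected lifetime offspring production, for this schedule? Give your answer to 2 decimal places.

527.86

R₀ = Σ l_x mₓ:
  age 1: 0.78 × 339 = 264.4200
  age 2: 0.43 × 264 = 113.5200
  age 3: 0.29 × 242 = 70.1800
  age 4: 0.17 × 252 = 42.8400
  age 5: 0.09 × 324 = 29.1600
  age 6: 0.06 × 129 = 7.7400
R₀ = 264.4200 + 113.5200 + 70.1800 + 42.8400 + 29.1600 + 7.7400 = 527.8600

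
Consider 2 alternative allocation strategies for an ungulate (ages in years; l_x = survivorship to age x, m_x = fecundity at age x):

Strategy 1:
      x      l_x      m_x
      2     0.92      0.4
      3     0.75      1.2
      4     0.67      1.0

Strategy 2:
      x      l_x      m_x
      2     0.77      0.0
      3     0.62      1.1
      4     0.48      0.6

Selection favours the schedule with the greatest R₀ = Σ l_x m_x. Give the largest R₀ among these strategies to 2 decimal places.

1.94

Strategy 1: R₀ = 0.92×0.4 + 0.75×1.2 + 0.67×1.0 = 1.9380
Strategy 2: R₀ = 0.77×0.0 + 0.62×1.1 + 0.48×0.6 = 0.9700
Highest R₀: strategy 1 with 1.9380.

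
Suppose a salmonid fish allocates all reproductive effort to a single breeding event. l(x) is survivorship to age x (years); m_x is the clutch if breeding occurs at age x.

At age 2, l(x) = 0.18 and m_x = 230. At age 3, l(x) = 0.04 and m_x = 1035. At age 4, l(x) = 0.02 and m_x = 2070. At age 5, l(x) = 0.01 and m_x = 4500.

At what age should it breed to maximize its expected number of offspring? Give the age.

Expected offspring if breeding at age x = l(x) × m_x:
  age 2: 0.18 × 230 = 41.400
  age 3: 0.04 × 1035 = 41.400
  age 4: 0.02 × 2070 = 41.400
  age 5: 0.01 × 4500 = 45.000
Maximum at age 5 (45.000).

5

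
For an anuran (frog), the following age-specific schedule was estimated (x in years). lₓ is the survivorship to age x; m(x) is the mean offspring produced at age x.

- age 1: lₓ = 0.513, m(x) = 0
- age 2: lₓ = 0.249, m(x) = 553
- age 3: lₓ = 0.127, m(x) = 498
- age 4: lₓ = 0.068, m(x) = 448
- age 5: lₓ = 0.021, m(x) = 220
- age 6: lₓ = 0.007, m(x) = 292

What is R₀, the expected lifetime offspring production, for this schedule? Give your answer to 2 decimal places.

R₀ = Σ lₓ m(x):
  age 1: 0.513 × 0 = 0.0000
  age 2: 0.249 × 553 = 137.6970
  age 3: 0.127 × 498 = 63.2460
  age 4: 0.068 × 448 = 30.4640
  age 5: 0.021 × 220 = 4.6200
  age 6: 0.007 × 292 = 2.0440
R₀ = 0.0000 + 137.6970 + 63.2460 + 30.4640 + 4.6200 + 2.0440 = 238.0710

238.07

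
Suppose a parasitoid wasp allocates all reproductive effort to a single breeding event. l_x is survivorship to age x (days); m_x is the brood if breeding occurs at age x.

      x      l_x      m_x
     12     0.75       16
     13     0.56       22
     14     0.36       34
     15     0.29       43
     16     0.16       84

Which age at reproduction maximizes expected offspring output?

16

Expected offspring if breeding at age x = l_x × m_x:
  age 12: 0.75 × 16 = 12.000
  age 13: 0.56 × 22 = 12.320
  age 14: 0.36 × 34 = 12.240
  age 15: 0.29 × 43 = 12.470
  age 16: 0.16 × 84 = 13.440
Maximum at age 16 (13.440).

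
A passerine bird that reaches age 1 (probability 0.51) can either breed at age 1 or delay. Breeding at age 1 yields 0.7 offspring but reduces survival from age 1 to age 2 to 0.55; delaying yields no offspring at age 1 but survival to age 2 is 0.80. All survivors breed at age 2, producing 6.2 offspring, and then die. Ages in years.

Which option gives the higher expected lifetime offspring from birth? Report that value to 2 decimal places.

2.53

breed at age 1: R₀ = 0.51 × (0.7 + 0.55 × 6.2) = 0.51 × 4.1100 = 2.0961
delay to age 2: R₀ = 0.51 × (0.80 × 6.2) = 0.51 × 4.9600 = 2.5296
Higher: delay to age 2 (2.5296).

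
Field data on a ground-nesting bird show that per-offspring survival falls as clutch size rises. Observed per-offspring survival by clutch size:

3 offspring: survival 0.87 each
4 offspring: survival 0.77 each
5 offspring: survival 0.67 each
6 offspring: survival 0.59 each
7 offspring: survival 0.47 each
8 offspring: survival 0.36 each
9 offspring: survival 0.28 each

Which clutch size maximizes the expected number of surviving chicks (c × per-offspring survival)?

6

Expected surviving chicks = c × s(c):
  c=3: 3 × 0.87 = 2.610
  c=4: 4 × 0.77 = 3.080
  c=5: 5 × 0.67 = 3.350
  c=6: 6 × 0.59 = 3.540
  c=7: 7 × 0.47 = 3.290
  c=8: 8 × 0.36 = 2.880
  c=9: 9 × 0.28 = 2.520
Maximum at c = 6 (3.540 surviving chicks).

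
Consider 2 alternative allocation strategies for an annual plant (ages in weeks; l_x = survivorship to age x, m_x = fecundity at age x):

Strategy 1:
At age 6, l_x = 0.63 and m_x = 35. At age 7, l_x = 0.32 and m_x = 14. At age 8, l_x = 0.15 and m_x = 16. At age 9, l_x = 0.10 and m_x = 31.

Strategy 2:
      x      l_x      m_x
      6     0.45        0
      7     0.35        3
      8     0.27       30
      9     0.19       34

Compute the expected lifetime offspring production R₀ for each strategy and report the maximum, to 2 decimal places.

Strategy 1: R₀ = 0.63×35 + 0.32×14 + 0.15×16 + 0.10×31 = 32.0300
Strategy 2: R₀ = 0.45×0 + 0.35×3 + 0.27×30 + 0.19×34 = 15.6100
Highest R₀: strategy 1 with 32.0300.

32.03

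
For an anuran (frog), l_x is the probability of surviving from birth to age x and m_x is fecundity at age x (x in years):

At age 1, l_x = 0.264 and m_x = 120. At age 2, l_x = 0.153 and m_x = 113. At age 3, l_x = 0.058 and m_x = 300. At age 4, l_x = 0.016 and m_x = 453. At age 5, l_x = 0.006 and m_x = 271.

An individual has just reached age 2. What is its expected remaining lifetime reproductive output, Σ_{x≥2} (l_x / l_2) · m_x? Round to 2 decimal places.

284.73

l_2 = 0.153. Conditional survival from age 2 to x is l_x / l_2.
  x=2: (0.153/0.153) × 113 = 113.0000
  x=3: (0.058/0.153) × 300 = 113.7255
  x=4: (0.016/0.153) × 453 = 47.3725
  x=5: (0.006/0.153) × 271 = 10.6275
Sum = 113.0000 + 113.7255 + 47.3725 + 10.6275 = 284.7255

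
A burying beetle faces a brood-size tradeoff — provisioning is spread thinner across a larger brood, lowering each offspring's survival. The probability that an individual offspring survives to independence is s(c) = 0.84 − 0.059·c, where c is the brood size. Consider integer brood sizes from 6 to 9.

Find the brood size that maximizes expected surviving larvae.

Expected surviving larvae = c × s(c):
  c=6: 6 × 0.486 = 2.916
  c=7: 7 × 0.427 = 2.989
  c=8: 8 × 0.368 = 2.944
  c=9: 9 × 0.309 = 2.781
Maximum at c = 7 (2.989 surviving larvae).

7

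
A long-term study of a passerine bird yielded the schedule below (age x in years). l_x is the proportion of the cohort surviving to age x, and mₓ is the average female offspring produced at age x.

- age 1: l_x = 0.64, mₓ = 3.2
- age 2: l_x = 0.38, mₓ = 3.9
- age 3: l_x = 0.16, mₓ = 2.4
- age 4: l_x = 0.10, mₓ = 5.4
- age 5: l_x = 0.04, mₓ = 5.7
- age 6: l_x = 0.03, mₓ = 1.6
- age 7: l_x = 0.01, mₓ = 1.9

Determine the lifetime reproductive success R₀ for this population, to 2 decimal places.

4.75

R₀ = Σ l_x mₓ:
  age 1: 0.64 × 3.2 = 2.0480
  age 2: 0.38 × 3.9 = 1.4820
  age 3: 0.16 × 2.4 = 0.3840
  age 4: 0.10 × 5.4 = 0.5400
  age 5: 0.04 × 5.7 = 0.2280
  age 6: 0.03 × 1.6 = 0.0480
  age 7: 0.01 × 1.9 = 0.0190
R₀ = 2.0480 + 1.4820 + 0.3840 + 0.5400 + 0.2280 + 0.0480 + 0.0190 = 4.7490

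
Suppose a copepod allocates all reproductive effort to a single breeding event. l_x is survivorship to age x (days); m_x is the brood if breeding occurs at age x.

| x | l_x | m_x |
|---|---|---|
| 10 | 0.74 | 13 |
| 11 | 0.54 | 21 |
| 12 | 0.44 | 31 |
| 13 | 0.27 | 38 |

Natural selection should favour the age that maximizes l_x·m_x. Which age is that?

Expected offspring if breeding at age x = l_x × m_x:
  age 10: 0.74 × 13 = 9.620
  age 11: 0.54 × 21 = 11.340
  age 12: 0.44 × 31 = 13.640
  age 13: 0.27 × 38 = 10.260
Maximum at age 12 (13.640).

12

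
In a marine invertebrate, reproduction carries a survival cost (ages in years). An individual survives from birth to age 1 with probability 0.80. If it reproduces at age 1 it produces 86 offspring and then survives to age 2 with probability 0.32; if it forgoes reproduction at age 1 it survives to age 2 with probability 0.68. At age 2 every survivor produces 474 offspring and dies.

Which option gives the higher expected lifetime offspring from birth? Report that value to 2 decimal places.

257.86

breed at age 1: R₀ = 0.80 × (86 + 0.32 × 474) = 0.80 × 237.6800 = 190.1440
delay to age 2: R₀ = 0.80 × (0.68 × 474) = 0.80 × 322.3200 = 257.8560
Higher: delay to age 2 (257.8560).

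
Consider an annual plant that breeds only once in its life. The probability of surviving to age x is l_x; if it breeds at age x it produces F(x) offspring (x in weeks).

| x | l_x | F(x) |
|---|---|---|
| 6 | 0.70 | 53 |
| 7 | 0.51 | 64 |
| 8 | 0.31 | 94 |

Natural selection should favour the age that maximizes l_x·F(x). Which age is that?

Expected offspring if breeding at age x = l_x × F(x):
  age 6: 0.70 × 53 = 37.100
  age 7: 0.51 × 64 = 32.640
  age 8: 0.31 × 94 = 29.140
Maximum at age 6 (37.100).

6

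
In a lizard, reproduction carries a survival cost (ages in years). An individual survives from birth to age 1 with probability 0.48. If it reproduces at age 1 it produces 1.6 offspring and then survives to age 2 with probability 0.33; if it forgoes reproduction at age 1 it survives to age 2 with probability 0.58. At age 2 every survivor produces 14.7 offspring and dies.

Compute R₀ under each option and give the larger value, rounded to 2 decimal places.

breed at age 1: R₀ = 0.48 × (1.6 + 0.33 × 14.7) = 0.48 × 6.4510 = 3.0965
delay to age 2: R₀ = 0.48 × (0.58 × 14.7) = 0.48 × 8.5260 = 4.0925
Higher: delay to age 2 (4.0925).

4.09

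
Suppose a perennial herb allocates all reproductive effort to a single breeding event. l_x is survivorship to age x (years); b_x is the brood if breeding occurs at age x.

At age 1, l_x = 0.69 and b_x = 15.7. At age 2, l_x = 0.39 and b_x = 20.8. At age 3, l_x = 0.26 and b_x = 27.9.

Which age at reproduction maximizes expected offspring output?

1

Expected offspring if breeding at age x = l_x × b_x:
  age 1: 0.69 × 15.7 = 10.833
  age 2: 0.39 × 20.8 = 8.112
  age 3: 0.26 × 27.9 = 7.254
Maximum at age 1 (10.833).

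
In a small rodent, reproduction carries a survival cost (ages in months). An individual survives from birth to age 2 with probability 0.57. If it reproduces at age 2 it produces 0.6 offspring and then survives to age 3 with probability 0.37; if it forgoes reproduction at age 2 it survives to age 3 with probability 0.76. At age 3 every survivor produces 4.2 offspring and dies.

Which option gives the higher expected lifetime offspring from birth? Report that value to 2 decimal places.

1.82

breed at age 2: R₀ = 0.57 × (0.6 + 0.37 × 4.2) = 0.57 × 2.1540 = 1.2278
delay to age 3: R₀ = 0.57 × (0.76 × 4.2) = 0.57 × 3.1920 = 1.8194
Higher: delay to age 3 (1.8194).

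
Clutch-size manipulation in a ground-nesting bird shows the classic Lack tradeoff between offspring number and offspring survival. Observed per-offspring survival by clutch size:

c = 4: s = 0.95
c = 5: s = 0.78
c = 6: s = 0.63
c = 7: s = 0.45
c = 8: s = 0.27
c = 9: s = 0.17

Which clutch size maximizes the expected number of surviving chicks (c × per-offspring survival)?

5

Expected surviving chicks = c × s(c):
  c=4: 4 × 0.95 = 3.800
  c=5: 5 × 0.78 = 3.900
  c=6: 6 × 0.63 = 3.780
  c=7: 7 × 0.45 = 3.150
  c=8: 8 × 0.27 = 2.160
  c=9: 9 × 0.17 = 1.530
Maximum at c = 5 (3.900 surviving chicks).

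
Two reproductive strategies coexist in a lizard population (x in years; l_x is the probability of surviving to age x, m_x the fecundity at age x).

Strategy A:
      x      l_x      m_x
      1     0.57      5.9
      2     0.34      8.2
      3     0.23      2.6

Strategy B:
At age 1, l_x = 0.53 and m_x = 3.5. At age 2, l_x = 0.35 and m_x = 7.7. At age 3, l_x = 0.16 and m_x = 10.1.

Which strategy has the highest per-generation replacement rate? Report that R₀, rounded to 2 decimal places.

6.75

Strategy A: R₀ = 0.57×5.9 + 0.34×8.2 + 0.23×2.6 = 6.7490
Strategy B: R₀ = 0.53×3.5 + 0.35×7.7 + 0.16×10.1 = 6.1660
Highest R₀: strategy A with 6.7490.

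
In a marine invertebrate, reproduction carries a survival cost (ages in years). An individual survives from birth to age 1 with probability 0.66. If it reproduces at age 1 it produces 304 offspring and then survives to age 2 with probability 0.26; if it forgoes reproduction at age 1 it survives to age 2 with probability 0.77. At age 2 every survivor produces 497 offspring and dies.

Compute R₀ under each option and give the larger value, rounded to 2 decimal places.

breed at age 1: R₀ = 0.66 × (304 + 0.26 × 497) = 0.66 × 433.2200 = 285.9252
delay to age 2: R₀ = 0.66 × (0.77 × 497) = 0.66 × 382.6900 = 252.5754
Higher: breed at age 1 (285.9252).

285.93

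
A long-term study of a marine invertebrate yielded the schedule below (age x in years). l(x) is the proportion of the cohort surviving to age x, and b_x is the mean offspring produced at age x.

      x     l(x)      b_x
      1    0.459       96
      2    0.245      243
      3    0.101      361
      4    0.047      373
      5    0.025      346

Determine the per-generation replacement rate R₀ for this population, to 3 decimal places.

R₀ = Σ l(x) b_x:
  age 1: 0.459 × 96 = 44.0640
  age 2: 0.245 × 243 = 59.5350
  age 3: 0.101 × 361 = 36.4610
  age 4: 0.047 × 373 = 17.5310
  age 5: 0.025 × 346 = 8.6500
R₀ = 44.0640 + 59.5350 + 36.4610 + 17.5310 + 8.6500 = 166.2410

166.241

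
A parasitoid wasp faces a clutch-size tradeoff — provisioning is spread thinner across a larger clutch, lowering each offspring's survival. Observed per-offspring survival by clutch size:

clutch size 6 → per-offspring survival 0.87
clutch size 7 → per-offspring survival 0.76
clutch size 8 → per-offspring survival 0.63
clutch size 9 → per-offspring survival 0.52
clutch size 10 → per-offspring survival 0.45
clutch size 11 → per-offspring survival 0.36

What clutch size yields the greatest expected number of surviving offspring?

7

Expected surviving offspring = c × s(c):
  c=6: 6 × 0.87 = 5.220
  c=7: 7 × 0.76 = 5.320
  c=8: 8 × 0.63 = 5.040
  c=9: 9 × 0.52 = 4.680
  c=10: 10 × 0.45 = 4.500
  c=11: 11 × 0.36 = 3.960
Maximum at c = 7 (5.320 surviving offspring).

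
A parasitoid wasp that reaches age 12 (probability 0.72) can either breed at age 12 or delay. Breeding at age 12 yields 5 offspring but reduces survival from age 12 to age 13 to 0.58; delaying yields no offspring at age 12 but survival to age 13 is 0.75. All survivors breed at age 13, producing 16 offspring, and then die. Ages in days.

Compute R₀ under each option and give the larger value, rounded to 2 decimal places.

breed at age 12: R₀ = 0.72 × (5 + 0.58 × 16) = 0.72 × 14.2800 = 10.2816
delay to age 13: R₀ = 0.72 × (0.75 × 16) = 0.72 × 12.0000 = 8.6400
Higher: breed at age 12 (10.2816).

10.28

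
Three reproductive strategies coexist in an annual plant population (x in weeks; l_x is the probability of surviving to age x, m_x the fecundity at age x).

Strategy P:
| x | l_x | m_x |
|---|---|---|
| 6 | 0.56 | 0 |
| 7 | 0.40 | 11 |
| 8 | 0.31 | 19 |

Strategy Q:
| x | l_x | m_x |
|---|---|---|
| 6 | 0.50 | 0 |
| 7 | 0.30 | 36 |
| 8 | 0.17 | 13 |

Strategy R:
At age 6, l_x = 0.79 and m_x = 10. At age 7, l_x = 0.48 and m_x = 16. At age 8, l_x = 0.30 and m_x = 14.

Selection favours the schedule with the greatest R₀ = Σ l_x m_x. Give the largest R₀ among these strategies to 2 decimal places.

Strategy P: R₀ = 0.56×0 + 0.40×11 + 0.31×19 = 10.2900
Strategy Q: R₀ = 0.50×0 + 0.30×36 + 0.17×13 = 13.0100
Strategy R: R₀ = 0.79×10 + 0.48×16 + 0.30×14 = 19.7800
Highest R₀: strategy R with 19.7800.

19.78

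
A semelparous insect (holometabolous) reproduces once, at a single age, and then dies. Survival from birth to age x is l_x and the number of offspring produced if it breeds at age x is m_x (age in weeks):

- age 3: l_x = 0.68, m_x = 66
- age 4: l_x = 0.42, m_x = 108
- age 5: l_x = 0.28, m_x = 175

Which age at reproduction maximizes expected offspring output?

Expected offspring if breeding at age x = l_x × m_x:
  age 3: 0.68 × 66 = 44.880
  age 4: 0.42 × 108 = 45.360
  age 5: 0.28 × 175 = 49.000
Maximum at age 5 (49.000).

5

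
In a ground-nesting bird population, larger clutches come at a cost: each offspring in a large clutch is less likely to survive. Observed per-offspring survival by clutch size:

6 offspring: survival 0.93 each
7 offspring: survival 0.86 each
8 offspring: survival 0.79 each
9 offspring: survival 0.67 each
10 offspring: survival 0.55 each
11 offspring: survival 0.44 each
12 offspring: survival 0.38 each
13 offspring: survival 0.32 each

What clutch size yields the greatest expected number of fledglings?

Expected fledglings = c × s(c):
  c=6: 6 × 0.93 = 5.580
  c=7: 7 × 0.86 = 6.020
  c=8: 8 × 0.79 = 6.320
  c=9: 9 × 0.67 = 6.030
  c=10: 10 × 0.55 = 5.500
  c=11: 11 × 0.44 = 4.840
  c=12: 12 × 0.38 = 4.560
  c=13: 13 × 0.32 = 4.160
Maximum at c = 8 (6.320 fledglings).

8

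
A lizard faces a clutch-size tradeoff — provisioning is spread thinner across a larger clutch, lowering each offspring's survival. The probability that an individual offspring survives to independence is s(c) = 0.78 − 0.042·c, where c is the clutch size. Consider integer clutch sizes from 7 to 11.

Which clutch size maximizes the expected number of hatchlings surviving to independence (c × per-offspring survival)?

Expected hatchlings surviving to independence = c × s(c):
  c=7: 7 × 0.486 = 3.402
  c=8: 8 × 0.444 = 3.552
  c=9: 9 × 0.402 = 3.618
  c=10: 10 × 0.360 = 3.600
  c=11: 11 × 0.318 = 3.498
Maximum at c = 9 (3.618 hatchlings surviving to independence).

9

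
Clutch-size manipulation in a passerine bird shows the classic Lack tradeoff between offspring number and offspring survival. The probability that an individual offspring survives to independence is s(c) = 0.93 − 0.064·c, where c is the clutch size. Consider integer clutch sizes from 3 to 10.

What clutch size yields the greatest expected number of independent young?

7

Expected independent young = c × s(c):
  c=3: 3 × 0.738 = 2.214
  c=4: 4 × 0.674 = 2.696
  c=5: 5 × 0.610 = 3.050
  c=6: 6 × 0.546 = 3.276
  c=7: 7 × 0.482 = 3.374
  c=8: 8 × 0.418 = 3.344
  c=9: 9 × 0.354 = 3.186
  c=10: 10 × 0.290 = 2.900
Maximum at c = 7 (3.374 independent young).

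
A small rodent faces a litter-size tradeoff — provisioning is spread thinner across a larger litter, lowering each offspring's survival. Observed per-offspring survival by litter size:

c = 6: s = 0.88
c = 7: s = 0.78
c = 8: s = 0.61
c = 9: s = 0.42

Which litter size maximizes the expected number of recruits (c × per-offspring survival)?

7

Expected recruits = c × s(c):
  c=6: 6 × 0.88 = 5.280
  c=7: 7 × 0.78 = 5.460
  c=8: 8 × 0.61 = 4.880
  c=9: 9 × 0.42 = 3.780
Maximum at c = 7 (5.460 recruits).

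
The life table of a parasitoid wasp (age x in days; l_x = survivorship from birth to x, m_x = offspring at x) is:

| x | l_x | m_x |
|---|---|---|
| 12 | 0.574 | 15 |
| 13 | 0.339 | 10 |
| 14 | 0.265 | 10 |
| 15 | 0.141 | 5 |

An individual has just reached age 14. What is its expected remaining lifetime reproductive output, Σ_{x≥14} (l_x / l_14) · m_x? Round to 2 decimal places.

l_14 = 0.265. Conditional survival from age 14 to x is l_x / l_14.
  x=14: (0.265/0.265) × 10 = 10.0000
  x=15: (0.141/0.265) × 5 = 2.6604
Sum = 10.0000 + 2.6604 = 12.6604

12.66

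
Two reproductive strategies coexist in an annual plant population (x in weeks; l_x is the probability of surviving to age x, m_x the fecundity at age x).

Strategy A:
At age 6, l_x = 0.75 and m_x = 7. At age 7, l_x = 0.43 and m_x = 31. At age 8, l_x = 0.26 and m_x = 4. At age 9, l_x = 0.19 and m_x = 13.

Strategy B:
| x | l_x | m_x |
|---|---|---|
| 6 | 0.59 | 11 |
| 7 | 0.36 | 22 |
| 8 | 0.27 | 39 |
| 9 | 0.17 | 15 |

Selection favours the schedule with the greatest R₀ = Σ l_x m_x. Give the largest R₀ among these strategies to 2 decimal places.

Strategy A: R₀ = 0.75×7 + 0.43×31 + 0.26×4 + 0.19×13 = 22.0900
Strategy B: R₀ = 0.59×11 + 0.36×22 + 0.27×39 + 0.17×15 = 27.4900
Highest R₀: strategy B with 27.4900.

27.49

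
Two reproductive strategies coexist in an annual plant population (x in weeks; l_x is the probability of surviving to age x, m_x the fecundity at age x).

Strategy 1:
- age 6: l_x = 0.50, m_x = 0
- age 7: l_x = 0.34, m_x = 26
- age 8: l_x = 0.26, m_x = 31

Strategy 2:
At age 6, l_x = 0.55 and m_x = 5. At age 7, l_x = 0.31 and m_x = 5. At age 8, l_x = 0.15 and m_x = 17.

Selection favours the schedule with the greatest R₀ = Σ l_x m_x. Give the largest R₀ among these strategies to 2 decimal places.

Strategy 1: R₀ = 0.50×0 + 0.34×26 + 0.26×31 = 16.9000
Strategy 2: R₀ = 0.55×5 + 0.31×5 + 0.15×17 = 6.8500
Highest R₀: strategy 1 with 16.9000.

16.90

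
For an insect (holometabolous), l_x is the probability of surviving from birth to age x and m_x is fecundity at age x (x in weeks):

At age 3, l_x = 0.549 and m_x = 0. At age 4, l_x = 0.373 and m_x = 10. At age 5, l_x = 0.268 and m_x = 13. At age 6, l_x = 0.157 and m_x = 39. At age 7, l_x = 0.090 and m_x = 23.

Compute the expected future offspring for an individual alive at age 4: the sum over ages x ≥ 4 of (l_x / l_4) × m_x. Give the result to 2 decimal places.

41.31

l_4 = 0.373. Conditional survival from age 4 to x is l_x / l_4.
  x=4: (0.373/0.373) × 10 = 10.0000
  x=5: (0.268/0.373) × 13 = 9.3405
  x=6: (0.157/0.373) × 39 = 16.4155
  x=7: (0.090/0.373) × 23 = 5.5496
Sum = 10.0000 + 9.3405 + 16.4155 + 5.5496 = 41.3056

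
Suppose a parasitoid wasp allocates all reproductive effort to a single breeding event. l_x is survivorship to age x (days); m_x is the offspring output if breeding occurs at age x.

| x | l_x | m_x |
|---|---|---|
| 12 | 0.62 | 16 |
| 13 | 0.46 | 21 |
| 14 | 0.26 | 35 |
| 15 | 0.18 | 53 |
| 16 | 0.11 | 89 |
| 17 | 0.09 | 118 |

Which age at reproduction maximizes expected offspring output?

Expected offspring if breeding at age x = l_x × m_x:
  age 12: 0.62 × 16 = 9.920
  age 13: 0.46 × 21 = 9.660
  age 14: 0.26 × 35 = 9.100
  age 15: 0.18 × 53 = 9.540
  age 16: 0.11 × 89 = 9.790
  age 17: 0.09 × 118 = 10.620
Maximum at age 17 (10.620).

17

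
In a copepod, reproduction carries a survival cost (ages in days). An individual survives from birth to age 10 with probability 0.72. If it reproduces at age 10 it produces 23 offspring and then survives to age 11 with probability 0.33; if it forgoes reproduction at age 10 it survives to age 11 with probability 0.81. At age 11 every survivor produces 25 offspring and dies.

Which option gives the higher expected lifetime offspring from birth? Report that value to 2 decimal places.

breed at age 10: R₀ = 0.72 × (23 + 0.33 × 25) = 0.72 × 31.2500 = 22.5000
delay to age 11: R₀ = 0.72 × (0.81 × 25) = 0.72 × 20.2500 = 14.5800
Higher: breed at age 10 (22.5000).

22.50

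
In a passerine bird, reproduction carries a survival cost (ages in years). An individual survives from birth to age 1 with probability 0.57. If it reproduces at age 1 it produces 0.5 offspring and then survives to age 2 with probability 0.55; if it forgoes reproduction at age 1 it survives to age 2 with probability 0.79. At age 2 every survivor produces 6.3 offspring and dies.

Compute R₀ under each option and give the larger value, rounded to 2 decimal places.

2.84

breed at age 1: R₀ = 0.57 × (0.5 + 0.55 × 6.3) = 0.57 × 3.9650 = 2.2601
delay to age 2: R₀ = 0.57 × (0.79 × 6.3) = 0.57 × 4.9770 = 2.8369
Higher: delay to age 2 (2.8369).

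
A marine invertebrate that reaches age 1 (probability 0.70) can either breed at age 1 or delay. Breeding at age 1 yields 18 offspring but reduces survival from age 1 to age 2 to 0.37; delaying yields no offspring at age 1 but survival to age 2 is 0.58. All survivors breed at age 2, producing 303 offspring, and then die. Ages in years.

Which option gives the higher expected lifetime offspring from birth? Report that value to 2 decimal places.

breed at age 1: R₀ = 0.70 × (18 + 0.37 × 303) = 0.70 × 130.1100 = 91.0770
delay to age 2: R₀ = 0.70 × (0.58 × 303) = 0.70 × 175.7400 = 123.0180
Higher: delay to age 2 (123.0180).

123.02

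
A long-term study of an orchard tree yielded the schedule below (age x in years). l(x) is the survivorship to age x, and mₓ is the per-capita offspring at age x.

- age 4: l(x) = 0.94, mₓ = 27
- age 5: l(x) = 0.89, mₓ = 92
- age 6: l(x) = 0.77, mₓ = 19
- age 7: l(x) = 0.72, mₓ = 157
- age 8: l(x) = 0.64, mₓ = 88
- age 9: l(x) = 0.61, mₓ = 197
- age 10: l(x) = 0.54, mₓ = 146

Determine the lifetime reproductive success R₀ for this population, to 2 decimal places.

R₀ = Σ l(x) mₓ:
  age 4: 0.94 × 27 = 25.3800
  age 5: 0.89 × 92 = 81.8800
  age 6: 0.77 × 19 = 14.6300
  age 7: 0.72 × 157 = 113.0400
  age 8: 0.64 × 88 = 56.3200
  age 9: 0.61 × 197 = 120.1700
  age 10: 0.54 × 146 = 78.8400
R₀ = 25.3800 + 81.8800 + 14.6300 + 113.0400 + 56.3200 + 120.1700 + 78.8400 = 490.2600

490.26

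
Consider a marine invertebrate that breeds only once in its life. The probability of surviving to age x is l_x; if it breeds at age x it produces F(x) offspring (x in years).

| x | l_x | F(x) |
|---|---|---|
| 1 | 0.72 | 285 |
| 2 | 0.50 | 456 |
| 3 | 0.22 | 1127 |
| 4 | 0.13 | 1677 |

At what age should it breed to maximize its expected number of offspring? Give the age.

3

Expected offspring if breeding at age x = l_x × F(x):
  age 1: 0.72 × 285 = 205.200
  age 2: 0.50 × 456 = 228.000
  age 3: 0.22 × 1127 = 247.940
  age 4: 0.13 × 1677 = 218.010
Maximum at age 3 (247.940).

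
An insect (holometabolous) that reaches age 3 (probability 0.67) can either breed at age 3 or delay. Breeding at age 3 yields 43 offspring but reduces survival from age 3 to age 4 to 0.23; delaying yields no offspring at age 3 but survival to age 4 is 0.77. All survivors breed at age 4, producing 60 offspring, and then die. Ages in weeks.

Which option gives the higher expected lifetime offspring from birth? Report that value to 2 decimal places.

38.06

breed at age 3: R₀ = 0.67 × (43 + 0.23 × 60) = 0.67 × 56.8000 = 38.0560
delay to age 4: R₀ = 0.67 × (0.77 × 60) = 0.67 × 46.2000 = 30.9540
Higher: breed at age 3 (38.0560).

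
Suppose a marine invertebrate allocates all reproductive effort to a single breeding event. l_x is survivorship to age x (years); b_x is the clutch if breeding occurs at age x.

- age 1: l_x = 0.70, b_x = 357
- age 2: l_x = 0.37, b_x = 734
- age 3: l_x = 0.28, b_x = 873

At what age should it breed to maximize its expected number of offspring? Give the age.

2

Expected offspring if breeding at age x = l_x × b_x:
  age 1: 0.70 × 357 = 249.900
  age 2: 0.37 × 734 = 271.580
  age 3: 0.28 × 873 = 244.440
Maximum at age 2 (271.580).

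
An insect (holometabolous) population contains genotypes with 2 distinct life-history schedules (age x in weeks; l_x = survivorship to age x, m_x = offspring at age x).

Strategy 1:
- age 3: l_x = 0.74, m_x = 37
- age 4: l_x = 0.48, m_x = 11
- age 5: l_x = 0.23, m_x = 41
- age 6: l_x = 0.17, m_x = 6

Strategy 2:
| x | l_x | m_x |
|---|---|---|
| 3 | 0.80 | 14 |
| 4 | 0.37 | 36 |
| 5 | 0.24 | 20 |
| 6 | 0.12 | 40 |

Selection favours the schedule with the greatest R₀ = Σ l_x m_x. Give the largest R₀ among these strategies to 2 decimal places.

Strategy 1: R₀ = 0.74×37 + 0.48×11 + 0.23×41 + 0.17×6 = 43.1100
Strategy 2: R₀ = 0.80×14 + 0.37×36 + 0.24×20 + 0.12×40 = 34.1200
Highest R₀: strategy 1 with 43.1100.

43.11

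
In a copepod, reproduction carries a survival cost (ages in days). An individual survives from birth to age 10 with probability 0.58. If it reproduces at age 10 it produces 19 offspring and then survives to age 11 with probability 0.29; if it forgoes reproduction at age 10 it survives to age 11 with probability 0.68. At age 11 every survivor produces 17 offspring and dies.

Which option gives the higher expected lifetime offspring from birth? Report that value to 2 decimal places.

13.88

breed at age 10: R₀ = 0.58 × (19 + 0.29 × 17) = 0.58 × 23.9300 = 13.8794
delay to age 11: R₀ = 0.58 × (0.68 × 17) = 0.58 × 11.5600 = 6.7048
Higher: breed at age 10 (13.8794).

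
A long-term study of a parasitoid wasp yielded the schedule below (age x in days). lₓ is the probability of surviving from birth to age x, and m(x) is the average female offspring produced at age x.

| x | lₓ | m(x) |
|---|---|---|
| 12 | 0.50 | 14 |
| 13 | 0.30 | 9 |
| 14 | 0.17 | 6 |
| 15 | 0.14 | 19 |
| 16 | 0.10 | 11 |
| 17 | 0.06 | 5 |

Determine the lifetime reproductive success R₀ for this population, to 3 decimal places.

R₀ = Σ lₓ m(x):
  age 12: 0.50 × 14 = 7.0000
  age 13: 0.30 × 9 = 2.7000
  age 14: 0.17 × 6 = 1.0200
  age 15: 0.14 × 19 = 2.6600
  age 16: 0.10 × 11 = 1.1000
  age 17: 0.06 × 5 = 0.3000
R₀ = 7.0000 + 2.7000 + 1.0200 + 2.6600 + 1.1000 + 0.3000 = 14.7800

14.780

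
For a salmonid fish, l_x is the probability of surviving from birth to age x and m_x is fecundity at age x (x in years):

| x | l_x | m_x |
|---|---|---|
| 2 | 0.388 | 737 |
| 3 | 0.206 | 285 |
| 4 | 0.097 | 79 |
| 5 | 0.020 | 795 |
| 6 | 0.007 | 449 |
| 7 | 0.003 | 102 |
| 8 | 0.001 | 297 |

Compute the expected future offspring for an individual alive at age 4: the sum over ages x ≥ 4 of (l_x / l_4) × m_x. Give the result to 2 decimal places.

281.54

l_4 = 0.097. Conditional survival from age 4 to x is l_x / l_4.
  x=4: (0.097/0.097) × 79 = 79.0000
  x=5: (0.020/0.097) × 795 = 163.9175
  x=6: (0.007/0.097) × 449 = 32.4021
  x=7: (0.003/0.097) × 102 = 3.1546
  x=8: (0.001/0.097) × 297 = 3.0619
Sum = 79.0000 + 163.9175 + 32.4021 + 3.1546 + 3.0619 = 281.5361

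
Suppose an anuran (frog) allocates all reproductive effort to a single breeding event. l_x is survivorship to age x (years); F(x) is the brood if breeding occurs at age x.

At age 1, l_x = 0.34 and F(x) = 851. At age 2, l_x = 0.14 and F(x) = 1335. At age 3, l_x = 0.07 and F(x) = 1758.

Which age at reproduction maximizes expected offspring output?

Expected offspring if breeding at age x = l_x × F(x):
  age 1: 0.34 × 851 = 289.340
  age 2: 0.14 × 1335 = 186.900
  age 3: 0.07 × 1758 = 123.060
Maximum at age 1 (289.340).

1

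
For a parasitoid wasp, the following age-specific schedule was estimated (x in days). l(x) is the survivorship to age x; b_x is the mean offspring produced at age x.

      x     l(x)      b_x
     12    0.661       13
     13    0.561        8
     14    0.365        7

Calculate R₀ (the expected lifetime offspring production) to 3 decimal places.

15.636

R₀ = Σ l(x) b_x:
  age 12: 0.661 × 13 = 8.5930
  age 13: 0.561 × 8 = 4.4880
  age 14: 0.365 × 7 = 2.5550
R₀ = 8.5930 + 4.4880 + 2.5550 = 15.6360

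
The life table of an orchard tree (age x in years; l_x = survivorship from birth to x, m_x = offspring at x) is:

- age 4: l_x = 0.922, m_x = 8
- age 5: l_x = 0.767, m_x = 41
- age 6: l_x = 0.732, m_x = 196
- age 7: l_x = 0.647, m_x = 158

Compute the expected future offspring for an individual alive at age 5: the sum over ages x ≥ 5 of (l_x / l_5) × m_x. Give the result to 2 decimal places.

361.34

l_5 = 0.767. Conditional survival from age 5 to x is l_x / l_5.
  x=5: (0.767/0.767) × 41 = 41.0000
  x=6: (0.732/0.767) × 196 = 187.0561
  x=7: (0.647/0.767) × 158 = 133.2803
Sum = 41.0000 + 187.0561 + 133.2803 = 361.3364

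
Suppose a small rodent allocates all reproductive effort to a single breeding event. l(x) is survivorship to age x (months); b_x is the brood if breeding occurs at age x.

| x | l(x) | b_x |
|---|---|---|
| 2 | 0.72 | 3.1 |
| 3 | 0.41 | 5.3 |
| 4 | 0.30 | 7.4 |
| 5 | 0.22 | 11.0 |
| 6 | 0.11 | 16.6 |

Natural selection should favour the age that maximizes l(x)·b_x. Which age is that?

5

Expected offspring if breeding at age x = l(x) × b_x:
  age 2: 0.72 × 3.1 = 2.232
  age 3: 0.41 × 5.3 = 2.173
  age 4: 0.30 × 7.4 = 2.220
  age 5: 0.22 × 11.0 = 2.420
  age 6: 0.11 × 16.6 = 1.826
Maximum at age 5 (2.420).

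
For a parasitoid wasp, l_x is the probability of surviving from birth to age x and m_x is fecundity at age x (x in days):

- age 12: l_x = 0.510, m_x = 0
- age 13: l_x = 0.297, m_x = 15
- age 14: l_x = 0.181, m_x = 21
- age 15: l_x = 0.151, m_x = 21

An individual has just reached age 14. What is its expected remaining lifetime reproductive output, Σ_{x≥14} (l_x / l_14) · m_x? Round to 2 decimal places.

38.52

l_14 = 0.181. Conditional survival from age 14 to x is l_x / l_14.
  x=14: (0.181/0.181) × 21 = 21.0000
  x=15: (0.151/0.181) × 21 = 17.5193
Sum = 21.0000 + 17.5193 = 38.5193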